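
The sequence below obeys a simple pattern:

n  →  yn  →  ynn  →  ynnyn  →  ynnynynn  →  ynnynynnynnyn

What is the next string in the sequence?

ynnynynnynnynynnynynn

This is a Fibonacci-style word recurrence s(k) = s(k−1)·s(k−2): e.g. yn·n = ynn.
Continuing: ynnynynnynnyn · ynnynynn gives term 7.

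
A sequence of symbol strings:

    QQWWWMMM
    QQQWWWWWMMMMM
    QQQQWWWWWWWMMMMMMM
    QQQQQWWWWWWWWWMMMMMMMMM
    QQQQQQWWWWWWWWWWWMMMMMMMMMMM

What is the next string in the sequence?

Each string has the form Q^{n+1} W^{2n+1} M^{2n+1} (n = 1, 2, …).
At n = 6 the blocks have lengths 7, 13, 13.

QQQQQQQWWWWWWWWWWWWWMMMMMMMMMMMMM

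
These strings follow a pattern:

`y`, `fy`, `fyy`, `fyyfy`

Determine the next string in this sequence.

fyyfyfyy

Each term (from the third on) is the previous term followed by the one before it: term 3 = fy·y = fyy.
Continuing: fyyfy · fyy gives term 5.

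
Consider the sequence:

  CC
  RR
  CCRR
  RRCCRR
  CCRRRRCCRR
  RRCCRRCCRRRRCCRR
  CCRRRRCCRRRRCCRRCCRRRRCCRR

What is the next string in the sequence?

RRCCRRCCRRRRCCRRCCRRRRCCRRRRCCRRCCRRRRCCRR

Each term (from the third on) is the two preceding terms concatenated in order: term 3 = CC·RR = CCRR.
So term 8 is RRCCRRCCRRRRCCRR·CCRRRRCCRRRRCCRRCCRRRRCCRR.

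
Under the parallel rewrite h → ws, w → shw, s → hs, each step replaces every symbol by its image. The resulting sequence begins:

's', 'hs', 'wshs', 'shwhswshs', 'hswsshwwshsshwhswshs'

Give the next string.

φ(hswsshwwshsshwhswshs) expands symbol-by-symbol to ws hs shw hs hs ws shw shw hs ws hs hs ws shw ws hs shw hs ws hs; joining the 20 pieces gives the next term.

wshsshwhshswsshwshwhswshshswsshwwshsshwhswshs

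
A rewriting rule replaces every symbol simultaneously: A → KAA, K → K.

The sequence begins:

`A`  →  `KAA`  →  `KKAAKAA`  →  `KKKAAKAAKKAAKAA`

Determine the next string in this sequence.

Rewriting the 15 symbols of KKKAAKAAKKAAKAA one by one yields K K K KAA KAA K KAA KAA K K KAA KAA K KAA KAA; concatenated:

KKKKAAKAAKKAAKAAKKKAAKAAKKAAKAA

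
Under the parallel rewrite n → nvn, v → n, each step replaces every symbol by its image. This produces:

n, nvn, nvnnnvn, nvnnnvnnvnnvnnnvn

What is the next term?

Rewriting the 17 symbols of nvnnnvnnvnnvnnnvn one by one yields nvn n nvn nvn nvn n nvn nvn n nvn nvn n nvn nvn nvn n nvn; concatenated:

nvnnnvnnvnnvnnnvnnvnnnvnnvnnnvnnvnnvnnnvn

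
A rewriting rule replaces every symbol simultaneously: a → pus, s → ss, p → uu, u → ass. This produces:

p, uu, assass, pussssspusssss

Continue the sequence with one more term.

Applying the rule to each of the 14 symbols of pussssspusssss gives the pieces uu ass ss ss ss ss ss uu ass ss ss ss ss ss, which concatenate to the answer.

uuassssssssssssuuassssssssssss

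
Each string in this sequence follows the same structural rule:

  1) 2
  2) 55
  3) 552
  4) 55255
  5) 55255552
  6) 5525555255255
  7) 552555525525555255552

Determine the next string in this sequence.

This is a Fibonacci-style word recurrence s(k) = s(k−1)·s(k−2): e.g. 55·2 = 552.
The next term joins 552555525525555255552 and 5525555255255.

5525555255255552555525525555255255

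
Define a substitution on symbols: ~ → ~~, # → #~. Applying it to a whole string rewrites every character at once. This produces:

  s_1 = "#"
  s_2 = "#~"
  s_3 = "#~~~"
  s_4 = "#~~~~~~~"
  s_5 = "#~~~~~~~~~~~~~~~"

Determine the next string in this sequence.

Rewriting the 16 symbols of #~~~~~~~~~~~~~~~ one by one yields #~ ~~ ~~ ~~ ~~ ~~ ~~ ~~ ~~ ~~ ~~ ~~ ~~ ~~ ~~ ~~; concatenated:

#~~~~~~~~~~~~~~~~~~~~~~~~~~~~~~~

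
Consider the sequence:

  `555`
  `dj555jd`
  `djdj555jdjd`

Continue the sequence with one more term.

Every step adds dj to the front and jd to the end of the previous string.
Applying this once more to djdj555jdjd:

djdjdj555jdjdjd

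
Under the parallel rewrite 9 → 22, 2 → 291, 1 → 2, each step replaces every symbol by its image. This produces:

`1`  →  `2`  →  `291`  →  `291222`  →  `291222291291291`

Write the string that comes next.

φ(291222291291291) expands symbol-by-symbol to 291 22 2 291 291 291 291 22 2 291 22 2 291 22 2; joining the 15 pieces gives the next term.

291222291291291291222291222291222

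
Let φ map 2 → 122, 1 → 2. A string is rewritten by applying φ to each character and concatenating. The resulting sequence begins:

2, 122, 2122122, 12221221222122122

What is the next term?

Applying the rule to each of the 17 symbols of 12221221222122122 gives the pieces 2 122 122 122 2 122 122 2 122 122 122 2 122 122 2 122 122, which concatenate to the answer.

21221221222122122212212212221221222122122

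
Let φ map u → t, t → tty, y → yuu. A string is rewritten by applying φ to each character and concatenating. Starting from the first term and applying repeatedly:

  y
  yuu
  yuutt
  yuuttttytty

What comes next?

yuuttttyttyttyttyyuuttyttyyuu

Rewriting each symbol of yuuttttytty: y→yuu, u→t, u→t, t→tty, t→tty, t→tty, t→tty, y→yuu, t→tty, t→tty, y→yuu, which concatenates to yuu t t tty tty tty tty yuu tty tty yuu.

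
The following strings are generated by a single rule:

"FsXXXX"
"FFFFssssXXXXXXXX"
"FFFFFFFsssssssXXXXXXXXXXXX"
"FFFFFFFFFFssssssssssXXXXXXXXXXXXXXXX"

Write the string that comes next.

Reading off run lengths: F runs 1, 4, 7, 10; s runs 1, 4, 7, 10; X runs 4, 8, 12, 16 — each is linear in n (n = 1, 2, …).
At n = 5 the blocks have lengths 13, 13, 20.

FFFFFFFFFFFFFsssssssssssssXXXXXXXXXXXXXXXXXXXX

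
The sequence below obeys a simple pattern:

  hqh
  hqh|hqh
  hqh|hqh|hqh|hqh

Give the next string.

s(k+1) = s(k)·|·s(k) — each term doubles the last with '|' between the halves.
Doubling hqh|hqh|hqh|hqh with '|' between the halves:

hqh|hqh|hqh|hqh|hqh|hqh|hqh|hqh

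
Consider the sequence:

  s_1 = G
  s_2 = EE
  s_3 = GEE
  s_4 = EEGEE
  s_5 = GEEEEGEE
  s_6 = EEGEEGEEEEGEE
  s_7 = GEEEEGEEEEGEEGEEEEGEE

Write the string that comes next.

EEGEEGEEEEGEEGEEEEGEEEEGEEGEEEEGEE

This is a Fibonacci-style word recurrence s(k) = s(k−2)·s(k−1): e.g. G·EE = GEE.
So term 8 is EEGEEGEEEEGEE·GEEEEGEEEEGEEGEEEEGEE.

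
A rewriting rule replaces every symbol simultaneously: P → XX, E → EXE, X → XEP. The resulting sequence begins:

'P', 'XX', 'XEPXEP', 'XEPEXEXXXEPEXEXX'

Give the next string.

XEPEXEXXEXEXEPEXEXEPXEPXEPEXEXXEXEXEPEXEXEPXEP

Applying the rule to each of the 16 symbols of XEPEXEXXXEPEXEXX gives the pieces XEP EXE XX EXE XEP EXE XEP XEP XEP EXE XX EXE XEP EXE XEP XEP, which concatenate to the answer.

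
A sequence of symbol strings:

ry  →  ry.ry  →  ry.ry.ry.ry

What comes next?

Every step duplicates the string with '.' between the halves.
Doubling ry.ry.ry.ry with '.' between the halves:

ry.ry.ry.ry.ry.ry.ry.ry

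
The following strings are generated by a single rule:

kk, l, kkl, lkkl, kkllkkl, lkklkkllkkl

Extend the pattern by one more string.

kkllkkllkklkkllkkl

This is a Fibonacci-style word recurrence s(k) = s(k−2)·s(k−1): e.g. kk·l = kkl.
Continuing: kkllkkl · lkklkkllkkl gives term 7.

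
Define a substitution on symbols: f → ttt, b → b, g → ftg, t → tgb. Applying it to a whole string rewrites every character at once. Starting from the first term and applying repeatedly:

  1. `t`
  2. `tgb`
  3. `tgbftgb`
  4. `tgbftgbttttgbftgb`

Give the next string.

tgbftgbttttgbftgbtgbtgbtgbtgbftgbttttgbftgb

φ(tgbftgbttttgbftgb) expands symbol-by-symbol to tgb ftg b ttt tgb ftg b tgb tgb tgb tgb ftg b ttt tgb ftg b; joining the 17 pieces gives the next term.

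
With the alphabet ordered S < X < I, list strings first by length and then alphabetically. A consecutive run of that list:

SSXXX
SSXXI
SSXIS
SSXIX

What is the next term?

SSXII

Treat SSXIX as a base-3 numeral over the given alphabet and add one, carrying through any trailing I's.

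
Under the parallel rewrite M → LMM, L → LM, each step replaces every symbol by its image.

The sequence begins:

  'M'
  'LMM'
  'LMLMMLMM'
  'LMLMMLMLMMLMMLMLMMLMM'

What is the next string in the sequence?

Replace each of the 21 characters of LMLMMLMLMMLMMLMLMMLMM in place — LM LMM LM LMM LMM LM LMM LM LMM LMM LM LMM LMM LM LMM LM LMM LMM LM LMM LMM — and concatenate.

LMLMMLMLMMLMMLMLMMLMLMMLMMLMLMMLMMLMLMMLMLMMLMMLMLMMLMM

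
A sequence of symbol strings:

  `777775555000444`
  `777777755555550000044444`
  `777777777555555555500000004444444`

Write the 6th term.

777777777777777555555555555555555500000000000004444444444444

Each string has the form 7^{2n+3} 5^{3n+1} 0^{2n+1} 4^{2n+1} (n = 1, 2, …).
Setting n = 6 gives 15, 19, 13, 13 characters in each block.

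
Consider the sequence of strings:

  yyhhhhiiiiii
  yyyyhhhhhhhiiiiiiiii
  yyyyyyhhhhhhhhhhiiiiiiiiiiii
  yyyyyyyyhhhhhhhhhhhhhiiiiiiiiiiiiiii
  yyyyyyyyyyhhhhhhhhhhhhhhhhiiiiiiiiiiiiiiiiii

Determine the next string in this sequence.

Term n consists of 2n y's, followed by 3n+1 h's, followed by 3n+3 i's (n = 1, 2, …).
Setting n = 6 gives 12, 19, 21 characters in each block.

yyyyyyyyyyyyhhhhhhhhhhhhhhhhhhhiiiiiiiiiiiiiiiiiiiii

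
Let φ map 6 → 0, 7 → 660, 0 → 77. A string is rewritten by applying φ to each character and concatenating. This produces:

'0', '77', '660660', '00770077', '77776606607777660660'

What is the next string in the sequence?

6606606606600077007766066066066000770077

Applying the rule to each of the 20 symbols of 77776606607777660660 gives the pieces 660 660 660 660 0 0 77 0 0 77 660 660 660 660 0 0 77 0 0 77, which concatenate to the answer.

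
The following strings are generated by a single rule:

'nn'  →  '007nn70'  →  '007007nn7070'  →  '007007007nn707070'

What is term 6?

Each term wraps the previous one in 007 on the left and 70 on the right.
From 007007007nn707070, 2 further steps: 007007007nn707070 → 007007007007nn70707070 → (answer).

007007007007007nn7070707070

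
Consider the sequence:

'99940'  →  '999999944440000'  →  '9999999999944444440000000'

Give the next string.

99999999999999944444444440000000000

Term n consists of 4n-1 9's, followed by 3n-2 4's, followed by 3n-2 0's (n = 1, 2, …).
For the next term, n = 4, so the run lengths are 15, 10, 10.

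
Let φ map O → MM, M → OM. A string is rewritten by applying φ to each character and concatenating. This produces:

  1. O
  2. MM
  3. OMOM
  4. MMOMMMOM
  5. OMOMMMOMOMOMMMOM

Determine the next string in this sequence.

MMOMMMOMOMOMMMOMMMOMMMOMOMOMMMOM

Applying the rule to each of the 16 symbols of OMOMMMOMOMOMMMOM gives the pieces MM OM MM OM OM OM MM OM MM OM MM OM OM OM MM OM, which concatenate to the answer.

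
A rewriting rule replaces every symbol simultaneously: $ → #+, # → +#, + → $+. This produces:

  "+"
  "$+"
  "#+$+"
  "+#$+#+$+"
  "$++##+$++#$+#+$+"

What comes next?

φ($++##+$++#$+#+$+) expands symbol-by-symbol to #+ $+ $+ +# +# $+ #+ $+ $+ +# #+ $+ +# $+ #+ $+; joining the 16 pieces gives the next term.

#+$+$++#+#$+#+$+$++##+$++#$+#+$+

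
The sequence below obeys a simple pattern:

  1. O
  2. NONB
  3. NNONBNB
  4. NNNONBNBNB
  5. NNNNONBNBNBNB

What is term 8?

Every step adds N to the front and NB to the end of the previous string.
From NNNNONBNBNBNB, 3 further steps: NNNNONBNBNBNB → NNNNNONBNBNBNBNB → NNNNNNONBNBNBNBNBNB → (answer).

NNNNNNNONBNBNBNBNBNBNB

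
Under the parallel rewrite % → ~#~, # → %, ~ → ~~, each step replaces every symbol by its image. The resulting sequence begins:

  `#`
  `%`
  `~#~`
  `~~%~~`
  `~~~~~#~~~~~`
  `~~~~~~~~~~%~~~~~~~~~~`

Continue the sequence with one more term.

φ(~~~~~~~~~~%~~~~~~~~~~) expands symbol-by-symbol to ~~ ~~ ~~ ~~ ~~ ~~ ~~ ~~ ~~ ~~ ~#~ ~~ ~~ ~~ ~~ ~~ ~~ ~~ ~~ ~~ ~~; joining the 21 pieces gives the next term.

~~~~~~~~~~~~~~~~~~~~~#~~~~~~~~~~~~~~~~~~~~~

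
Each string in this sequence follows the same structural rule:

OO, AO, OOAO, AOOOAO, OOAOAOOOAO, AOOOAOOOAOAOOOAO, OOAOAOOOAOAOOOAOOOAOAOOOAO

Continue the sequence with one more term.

AOOOAOOOAOAOOOAOOOAOAOOOAOAOOOAOOOAOAOOOAO

From term 3 onward, concatenate the second-to-last term with the last: OO·AO = OOAO, AO·OOAO = AOOOAO, …
Continuing: AOOOAOOOAOAOOOAO · OOAOAOOOAOAOOOAOOOAOAOOOAO gives term 8.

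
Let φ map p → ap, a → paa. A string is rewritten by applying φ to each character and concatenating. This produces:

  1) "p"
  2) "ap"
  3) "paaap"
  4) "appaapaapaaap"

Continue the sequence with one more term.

Replace each of the 13 characters of appaapaapaaap in place — paa ap ap paa paa ap paa paa ap paa paa paa ap — and concatenate.

paaapappaapaaappaapaaappaapaapaaap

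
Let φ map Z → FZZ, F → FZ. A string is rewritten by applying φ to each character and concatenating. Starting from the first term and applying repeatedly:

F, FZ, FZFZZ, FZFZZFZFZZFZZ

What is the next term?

Rewriting the 13 symbols of FZFZZFZFZZFZZ one by one yields FZ FZZ FZ FZZ FZZ FZ FZZ FZ FZZ FZZ FZ FZZ FZZ; concatenated:

FZFZZFZFZZFZZFZFZZFZFZZFZZFZFZZFZZ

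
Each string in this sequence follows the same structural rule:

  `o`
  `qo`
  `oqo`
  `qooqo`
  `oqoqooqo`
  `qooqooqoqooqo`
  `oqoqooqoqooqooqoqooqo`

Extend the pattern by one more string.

qooqooqoqooqooqoqooqoqooqooqoqooqo

This is a Fibonacci-style word recurrence s(k) = s(k−2)·s(k−1): e.g. o·qo = oqo.
So term 8 is qooqooqoqooqo·oqoqooqoqooqooqoqooqo.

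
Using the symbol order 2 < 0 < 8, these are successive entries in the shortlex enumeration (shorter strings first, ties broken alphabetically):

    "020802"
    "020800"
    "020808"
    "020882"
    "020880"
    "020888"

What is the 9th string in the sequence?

Advancing 3 positions from 020888 through 020888 → 028222 → 028220 reaches term 9.

028228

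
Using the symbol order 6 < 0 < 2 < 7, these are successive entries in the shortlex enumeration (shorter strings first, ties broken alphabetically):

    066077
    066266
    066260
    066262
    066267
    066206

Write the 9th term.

066207

Advancing 3 positions from 066206 through 066206 → 066200 → 066202 reaches term 9.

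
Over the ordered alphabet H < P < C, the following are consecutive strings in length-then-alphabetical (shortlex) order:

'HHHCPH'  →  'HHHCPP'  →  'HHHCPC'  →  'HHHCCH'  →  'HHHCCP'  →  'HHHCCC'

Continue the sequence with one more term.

Find the rightmost character of HHHCCC below C, bump it to the next letter, and reset everything to its right to H.

HHPHHH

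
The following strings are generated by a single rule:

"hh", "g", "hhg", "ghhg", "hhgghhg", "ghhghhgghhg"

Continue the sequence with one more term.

hhgghhgghhghhgghhg

Each term (from the third on) is the two preceding terms concatenated in order: term 3 = hh·g = hhg.
Continuing: hhgghhg · ghhghhgghhg gives term 7.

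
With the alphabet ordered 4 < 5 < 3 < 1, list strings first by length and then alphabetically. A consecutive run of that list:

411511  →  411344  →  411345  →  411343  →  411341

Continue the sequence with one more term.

411354

The successor of 411341 increments the rightmost position that isn't already 1 and resets every position after it to 4.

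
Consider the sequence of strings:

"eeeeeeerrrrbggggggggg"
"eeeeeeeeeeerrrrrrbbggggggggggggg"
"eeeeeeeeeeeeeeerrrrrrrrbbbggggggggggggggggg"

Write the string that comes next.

The n-th term is 4n-1 e's then 2n r's then n-1 b's then 4n+1 g's, where the shown terms are n = 2, 3, 4.
For the next term, n = 5, so the run lengths are 19, 10, 4, 21.

eeeeeeeeeeeeeeeeeeerrrrrrrrrrbbbbggggggggggggggggggggg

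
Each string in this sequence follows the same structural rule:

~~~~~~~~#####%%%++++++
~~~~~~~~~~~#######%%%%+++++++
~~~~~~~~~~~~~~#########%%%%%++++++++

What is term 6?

~~~~~~~~~~~~~~~~~~~~~~~###############%%%%%%%%+++++++++++

Term n consists of 3n-1 ~'s, followed by 2n-1 #'s, followed by n %'s, followed by n+3 +'s, where the shown terms are n = 3, 4, 5.
At n = 8 the blocks have lengths 23, 15, 8, 11.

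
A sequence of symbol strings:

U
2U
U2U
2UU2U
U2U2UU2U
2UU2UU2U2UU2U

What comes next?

U2U2UU2U2UU2UU2U2UU2U

From term 3 onward, concatenate the second-to-last term with the last: U·2U = U2U, 2U·U2U = 2UU2U, …
So term 7 is U2U2UU2U·2UU2UU2U2UU2U.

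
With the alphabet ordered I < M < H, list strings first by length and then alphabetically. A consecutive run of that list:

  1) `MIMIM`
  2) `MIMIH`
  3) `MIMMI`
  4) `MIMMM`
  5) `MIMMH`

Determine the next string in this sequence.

Treat MIMMH as a base-3 numeral over the given alphabet and add one, carrying through any trailing H's.

MIMHI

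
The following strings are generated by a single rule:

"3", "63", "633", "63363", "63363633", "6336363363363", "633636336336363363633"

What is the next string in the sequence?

6336363363363633636336336363363363

Each term (from the third on) is the previous term followed by the one before it: term 3 = 63·3 = 633.
So term 8 is 633636336336363363633·6336363363363.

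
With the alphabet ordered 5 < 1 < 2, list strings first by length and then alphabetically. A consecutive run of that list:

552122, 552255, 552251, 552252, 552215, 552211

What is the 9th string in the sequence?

552221

Stepping forward 3 times from 552211: 552211 → 552212 → 552225, then the target.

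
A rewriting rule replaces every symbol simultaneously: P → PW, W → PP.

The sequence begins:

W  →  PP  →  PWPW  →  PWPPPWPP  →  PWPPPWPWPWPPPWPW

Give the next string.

Rewriting the 16 symbols of PWPPPWPWPWPPPWPW one by one yields PW PP PW PW PW PP PW PP PW PP PW PW PW PP PW PP; concatenated:

PWPPPWPWPWPPPWPPPWPPPWPWPWPPPWPP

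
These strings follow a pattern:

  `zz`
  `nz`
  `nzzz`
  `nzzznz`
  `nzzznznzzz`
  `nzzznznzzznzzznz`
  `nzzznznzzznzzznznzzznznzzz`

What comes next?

From term 3 onward, concatenate the last term with the second-to-last: nz·zz = nzzz, nzzz·nz = nzzznz, …
The next term joins nzzznznzzznzzznznzzznznzzz and nzzznznzzznzzznz.

nzzznznzzznzzznznzzznznzzznzzznznzzznzzznz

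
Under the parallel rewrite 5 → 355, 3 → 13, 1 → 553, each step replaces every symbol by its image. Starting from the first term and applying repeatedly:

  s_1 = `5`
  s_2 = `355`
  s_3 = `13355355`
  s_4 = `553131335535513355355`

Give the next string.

3553551355313553131335535513355355553131335535513355355

Applying the rule to each of the 21 symbols of 553131335535513355355 gives the pieces 355 355 13 553 13 553 13 13 355 355 13 355 355 553 13 13 355 355 13 355 355, which concatenate to the answer.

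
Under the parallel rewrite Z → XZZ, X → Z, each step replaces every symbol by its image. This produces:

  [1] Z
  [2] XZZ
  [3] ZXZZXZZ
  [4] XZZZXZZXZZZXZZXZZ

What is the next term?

ZXZZXZZXZZZXZZXZZZXZZXZZXZZZXZZXZZZXZZXZZ

φ(XZZZXZZXZZZXZZXZZ) expands symbol-by-symbol to Z XZZ XZZ XZZ Z XZZ XZZ Z XZZ XZZ XZZ Z XZZ XZZ Z XZZ XZZ; joining the 17 pieces gives the next term.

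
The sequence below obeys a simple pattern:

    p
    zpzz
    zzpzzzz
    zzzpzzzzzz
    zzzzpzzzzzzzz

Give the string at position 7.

Every step adds z to the front and zz to the end of the previous string.
From zzzzpzzzzzzzz, 2 further steps: zzzzpzzzzzzzz → zzzzzpzzzzzzzzzz → (answer).

zzzzzzpzzzzzzzzzzzz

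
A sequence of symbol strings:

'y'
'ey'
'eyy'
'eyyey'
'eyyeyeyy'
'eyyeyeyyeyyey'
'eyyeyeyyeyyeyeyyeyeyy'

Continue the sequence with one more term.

This is a Fibonacci-style word recurrence s(k) = s(k−1)·s(k−2): e.g. ey·y = eyy.
Continuing: eyyeyeyyeyyeyeyyeyeyy · eyyeyeyyeyyey gives term 8.

eyyeyeyyeyyeyeyyeyeyyeyyeyeyyeyyey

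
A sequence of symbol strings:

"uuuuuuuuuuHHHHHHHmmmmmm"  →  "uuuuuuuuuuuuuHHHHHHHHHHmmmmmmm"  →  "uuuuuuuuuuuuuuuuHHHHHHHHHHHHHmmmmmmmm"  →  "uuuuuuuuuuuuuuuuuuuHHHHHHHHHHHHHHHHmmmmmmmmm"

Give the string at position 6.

uuuuuuuuuuuuuuuuuuuuuuuuuHHHHHHHHHHHHHHHHHHHHHHmmmmmmmmmmm

Each string has the form u^{3n+1} H^{3n-2} m^{n+3}, where the shown terms are n = 3, 4, 5, 6.
At n = 8 the blocks have lengths 25, 22, 11.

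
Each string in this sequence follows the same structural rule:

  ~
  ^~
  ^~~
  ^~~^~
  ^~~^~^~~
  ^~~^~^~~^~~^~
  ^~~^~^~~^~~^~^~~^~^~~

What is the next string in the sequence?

^~~^~^~~^~~^~^~~^~^~~^~~^~^~~^~~^~

From term 3 onward, concatenate the last term with the second-to-last: ^~·~ = ^~~, ^~~·^~ = ^~~^~, …
So term 8 is ^~~^~^~~^~~^~^~~^~^~~·^~~^~^~~^~~^~.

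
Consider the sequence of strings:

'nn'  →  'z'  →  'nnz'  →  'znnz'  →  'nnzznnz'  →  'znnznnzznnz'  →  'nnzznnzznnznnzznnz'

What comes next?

From term 3 onward, concatenate the second-to-last term with the last: nn·z = nnz, z·nnz = znnz, …
Continuing: znnznnzznnz · nnzznnzznnznnzznnz gives term 8.

znnznnzznnznnzznnzznnznnzznnz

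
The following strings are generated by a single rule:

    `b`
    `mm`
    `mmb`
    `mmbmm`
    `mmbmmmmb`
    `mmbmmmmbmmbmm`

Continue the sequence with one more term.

This is a Fibonacci-style word recurrence s(k) = s(k−1)·s(k−2): e.g. mm·b = mmb.
The next term joins mmbmmmmbmmbmm and mmbmmmmb.

mmbmmmmbmmbmmmmbmmmmb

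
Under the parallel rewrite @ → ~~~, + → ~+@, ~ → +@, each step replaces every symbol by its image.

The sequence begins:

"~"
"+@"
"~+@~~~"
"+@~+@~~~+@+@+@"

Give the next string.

~+@~~~+@~+@~~~+@+@+@~+@~~~~+@~~~~+@~~~

Replace each of the 14 characters of +@~+@~~~+@+@+@ in place — ~+@ ~~~ +@ ~+@ ~~~ +@ +@ +@ ~+@ ~~~ ~+@ ~~~ ~+@ ~~~ — and concatenate.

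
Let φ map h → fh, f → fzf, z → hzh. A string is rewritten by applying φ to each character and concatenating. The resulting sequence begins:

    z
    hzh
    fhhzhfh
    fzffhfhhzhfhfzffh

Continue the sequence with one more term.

φ(fzffhfhhzhfhfzffh) expands symbol-by-symbol to fzf hzh fzf fzf fh fzf fh fh hzh fh fzf fh fzf hzh fzf fzf fh; joining the 17 pieces gives the next term.

fzfhzhfzffzffhfzffhfhhzhfhfzffhfzfhzhfzffzffh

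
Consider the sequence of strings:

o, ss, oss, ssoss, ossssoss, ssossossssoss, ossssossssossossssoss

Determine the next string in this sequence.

ssossossssossossssossssossossssoss

Each term (from the third on) is the two preceding terms concatenated in order: term 3 = o·ss = oss.
So term 8 is ssossossssoss·ossssossssossossssoss.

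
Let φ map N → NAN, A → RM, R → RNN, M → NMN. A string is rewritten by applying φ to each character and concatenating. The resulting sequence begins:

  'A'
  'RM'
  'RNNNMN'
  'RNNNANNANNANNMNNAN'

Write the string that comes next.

Rewriting the 18 symbols of RNNNANNANNANNMNNAN one by one yields RNN NAN NAN NAN RM NAN NAN RM NAN NAN RM NAN NAN NMN NAN NAN RM NAN; concatenated:

RNNNANNANNANRMNANNANRMNANNANRMNANNANNMNNANNANRMNAN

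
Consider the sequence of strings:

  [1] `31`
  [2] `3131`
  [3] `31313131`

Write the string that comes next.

s(k+1) = s(k)·s(k) — each term doubles the last.
One more doubling of 31313131 gives the answer.

3131313131313131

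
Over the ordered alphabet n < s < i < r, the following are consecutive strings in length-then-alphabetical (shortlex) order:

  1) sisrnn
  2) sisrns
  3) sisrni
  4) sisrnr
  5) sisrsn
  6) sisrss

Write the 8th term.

sisrsr

Stepping forward 2 times from sisrss: sisrss → sisrsi, then the target.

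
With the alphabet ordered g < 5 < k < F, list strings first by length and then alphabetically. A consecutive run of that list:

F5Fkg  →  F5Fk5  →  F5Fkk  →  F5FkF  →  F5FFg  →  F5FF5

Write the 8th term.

Stepping forward 2 times from F5FF5: F5FF5 → F5FFk, then the target.

F5FFF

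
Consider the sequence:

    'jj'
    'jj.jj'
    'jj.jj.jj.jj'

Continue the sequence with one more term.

Each string is two copies of the previous one joined by '.'.
So the next term is two copies of jj.jj.jj.jj with '.' between the halves.

jj.jj.jj.jj.jj.jj.jj.jj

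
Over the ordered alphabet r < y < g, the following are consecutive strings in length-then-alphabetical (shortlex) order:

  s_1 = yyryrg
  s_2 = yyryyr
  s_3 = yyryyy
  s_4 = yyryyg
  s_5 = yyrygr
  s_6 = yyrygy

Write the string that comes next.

yyrygg

The successor of yyrygy increments the rightmost position that isn't already g and resets every position after it to r.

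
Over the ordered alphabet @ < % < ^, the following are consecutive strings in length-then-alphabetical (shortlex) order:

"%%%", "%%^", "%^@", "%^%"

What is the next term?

%^^

The successor of %^% increments the rightmost position that isn't already ^ and resets every position after it to @.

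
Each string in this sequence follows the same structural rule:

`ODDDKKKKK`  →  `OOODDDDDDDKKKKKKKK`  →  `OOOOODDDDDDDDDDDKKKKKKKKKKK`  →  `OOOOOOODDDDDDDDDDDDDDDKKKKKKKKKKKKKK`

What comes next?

OOOOOOOOODDDDDDDDDDDDDDDDDDDKKKKKKKKKKKKKKKKK

The n-th term is 2n-1 O's then 4n-1 D's then 3n+2 K's (n = 1, 2, …).
At n = 5 the blocks have lengths 9, 19, 17.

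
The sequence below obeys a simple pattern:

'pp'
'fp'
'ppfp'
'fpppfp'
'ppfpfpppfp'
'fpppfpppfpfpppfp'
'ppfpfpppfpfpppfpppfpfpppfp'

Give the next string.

fpppfpppfpfpppfpppfpfpppfpfpppfpppfpfpppfp

This is a Fibonacci-style word recurrence s(k) = s(k−2)·s(k−1): e.g. pp·fp = ppfp.
Continuing: fpppfpppfpfpppfp · ppfpfpppfpfpppfpppfpfpppfp gives term 8.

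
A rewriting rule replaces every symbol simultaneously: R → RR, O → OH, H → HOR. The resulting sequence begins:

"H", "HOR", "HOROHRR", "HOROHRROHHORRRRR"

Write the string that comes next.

Replace each of the 16 characters of HOROHRROHHORRRRR in place — HOR OH RR OH HOR RR RR OH HOR HOR OH RR RR RR RR RR — and concatenate.

HOROHRROHHORRRRROHHORHOROHRRRRRRRRRR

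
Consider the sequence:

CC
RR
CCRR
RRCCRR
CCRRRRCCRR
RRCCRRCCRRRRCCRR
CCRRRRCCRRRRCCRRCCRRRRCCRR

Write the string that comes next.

Each term (from the third on) is the two preceding terms concatenated in order: term 3 = CC·RR = CCRR.
Continuing: RRCCRRCCRRRRCCRR · CCRRRRCCRRRRCCRRCCRRRRCCRR gives term 8.

RRCCRRCCRRRRCCRRCCRRRRCCRRRRCCRRCCRRRRCCRR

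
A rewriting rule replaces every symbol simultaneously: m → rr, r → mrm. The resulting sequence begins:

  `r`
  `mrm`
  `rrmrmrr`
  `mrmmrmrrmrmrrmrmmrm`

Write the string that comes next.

rrmrmrrrrmrmrrmrmmrmrrmrmrrmrmmrmrrmrmrrrrmrmrr

Applying the rule to each of the 19 symbols of mrmmrmrrmrmrrmrmmrm gives the pieces rr mrm rr rr mrm rr mrm mrm rr mrm rr mrm mrm rr mrm rr rr mrm rr, which concatenate to the answer.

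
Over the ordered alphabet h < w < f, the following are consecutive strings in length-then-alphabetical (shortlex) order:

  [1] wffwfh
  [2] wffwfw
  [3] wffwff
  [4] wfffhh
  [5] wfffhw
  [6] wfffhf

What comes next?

wfffwh

The successor of wfffhf increments the rightmost position that isn't already f and resets every position after it to h.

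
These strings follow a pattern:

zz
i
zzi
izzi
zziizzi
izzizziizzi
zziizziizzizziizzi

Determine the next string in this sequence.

izzizziizzizziizziizzizziizzi

Each term (from the third on) is the two preceding terms concatenated in order: term 3 = zz·i = zzi.
Continuing: izzizziizzi · zziizziizzizziizzi gives term 8.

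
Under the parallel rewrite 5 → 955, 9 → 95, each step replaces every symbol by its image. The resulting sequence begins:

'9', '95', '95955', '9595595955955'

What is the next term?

9595595955955959559595595595955955

φ(9595595955955) expands symbol-by-symbol to 95 955 95 955 955 95 955 95 955 955 95 955 955; joining the 13 pieces gives the next term.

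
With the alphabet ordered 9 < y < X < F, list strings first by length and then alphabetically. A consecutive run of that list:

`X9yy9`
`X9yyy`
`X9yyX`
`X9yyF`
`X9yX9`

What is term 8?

X9yXF

Stepping forward 3 times from X9yX9: X9yX9 → X9yXy → X9yXX, then the target.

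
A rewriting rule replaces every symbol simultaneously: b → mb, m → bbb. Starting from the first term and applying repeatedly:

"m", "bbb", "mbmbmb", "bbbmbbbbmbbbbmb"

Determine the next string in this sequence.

mbmbmbbbbmbmbmbmbbbbmbmbmbmbbbbmb

Applying the rule to each of the 15 symbols of bbbmbbbbmbbbbmb gives the pieces mb mb mb bbb mb mb mb mb bbb mb mb mb mb bbb mb, which concatenate to the answer.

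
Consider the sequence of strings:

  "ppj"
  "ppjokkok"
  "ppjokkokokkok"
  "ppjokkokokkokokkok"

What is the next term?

Each term is the previous one with okkok appended.
Applying this once more to ppjokkokokkokokkok:

ppjokkokokkokokkokokkok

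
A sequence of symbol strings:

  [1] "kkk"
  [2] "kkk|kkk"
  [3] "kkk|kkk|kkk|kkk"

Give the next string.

s(k+1) = s(k)·|·s(k) — each term doubles the last with '|' between the halves.
Doubling kkk|kkk|kkk|kkk with '|' between the halves:

kkk|kkk|kkk|kkk|kkk|kkk|kkk|kkk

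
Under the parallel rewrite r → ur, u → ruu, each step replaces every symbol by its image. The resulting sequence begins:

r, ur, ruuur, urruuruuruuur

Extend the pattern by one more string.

Applying the rule to each of the 13 symbols of urruuruuruuur gives the pieces ruu ur ur ruu ruu ur ruu ruu ur ruu ruu ruu ur, which concatenate to the answer.

ruuururruuruuurruuruuurruuruuruuur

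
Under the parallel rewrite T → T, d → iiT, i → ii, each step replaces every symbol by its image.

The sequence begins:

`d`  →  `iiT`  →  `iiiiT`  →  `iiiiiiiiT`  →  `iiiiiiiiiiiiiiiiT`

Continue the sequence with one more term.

φ(iiiiiiiiiiiiiiiiT) expands symbol-by-symbol to ii ii ii ii ii ii ii ii ii ii ii ii ii ii ii ii T; joining the 17 pieces gives the next term.

iiiiiiiiiiiiiiiiiiiiiiiiiiiiiiiiT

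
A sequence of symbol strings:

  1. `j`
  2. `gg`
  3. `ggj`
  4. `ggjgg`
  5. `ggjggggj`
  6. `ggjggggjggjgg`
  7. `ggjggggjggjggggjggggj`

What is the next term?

From term 3 onward, concatenate the last term with the second-to-last: gg·j = ggj, ggj·gg = ggjgg, …
The next term joins ggjggggjggjggggjggggj and ggjggggjggjgg.

ggjggggjggjggggjggggjggjggggjggjgg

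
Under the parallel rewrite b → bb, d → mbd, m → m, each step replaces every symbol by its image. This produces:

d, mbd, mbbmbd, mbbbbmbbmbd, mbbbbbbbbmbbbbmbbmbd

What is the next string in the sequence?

Rewriting the 20 symbols of mbbbbbbbbmbbbbmbbmbd one by one yields m bb bb bb bb bb bb bb bb m bb bb bb bb m bb bb m bb mbd; concatenated:

mbbbbbbbbbbbbbbbbmbbbbbbbbmbbbbmbbmbd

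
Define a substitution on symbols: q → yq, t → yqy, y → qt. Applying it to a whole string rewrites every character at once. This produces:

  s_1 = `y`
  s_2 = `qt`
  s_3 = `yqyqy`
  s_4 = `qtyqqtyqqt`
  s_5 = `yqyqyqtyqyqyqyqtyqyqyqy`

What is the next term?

Rewriting the 23 symbols of yqyqyqtyqyqyqyqtyqyqyqy one by one yields qt yq qt yq qt yq yqy qt yq qt yq qt yq qt yq yqy qt yq qt yq qt yq qt; concatenated:

qtyqqtyqqtyqyqyqtyqqtyqqtyqqtyqyqyqtyqqtyqqtyqqt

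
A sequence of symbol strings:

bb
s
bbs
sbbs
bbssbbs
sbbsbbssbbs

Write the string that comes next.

bbssbbssbbsbbssbbs

Each term (from the third on) is the two preceding terms concatenated in order: term 3 = bb·s = bbs.
So term 7 is bbssbbs·sbbsbbssbbs.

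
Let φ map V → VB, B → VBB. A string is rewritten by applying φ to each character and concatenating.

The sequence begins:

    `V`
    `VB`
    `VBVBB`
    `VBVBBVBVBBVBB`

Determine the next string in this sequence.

Rewriting the 13 symbols of VBVBBVBVBBVBB one by one yields VB VBB VB VBB VBB VB VBB VB VBB VBB VB VBB VBB; concatenated:

VBVBBVBVBBVBBVBVBBVBVBBVBBVBVBBVBB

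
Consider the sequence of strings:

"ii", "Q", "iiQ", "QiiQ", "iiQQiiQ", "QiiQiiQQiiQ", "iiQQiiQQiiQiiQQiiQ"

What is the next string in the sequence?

Each term (from the third on) is the two preceding terms concatenated in order: term 3 = ii·Q = iiQ.
So term 8 is QiiQiiQQiiQ·iiQQiiQQiiQiiQQiiQ.

QiiQiiQQiiQiiQQiiQQiiQiiQQiiQ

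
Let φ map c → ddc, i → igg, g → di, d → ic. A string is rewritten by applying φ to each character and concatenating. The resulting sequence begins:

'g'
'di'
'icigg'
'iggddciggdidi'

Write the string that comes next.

φ(iggddciggdidi) expands symbol-by-symbol to igg di di ic ic ddc igg di di ic igg ic igg; joining the 13 pieces gives the next term.

iggdidiicicddciggdidiiciggicigg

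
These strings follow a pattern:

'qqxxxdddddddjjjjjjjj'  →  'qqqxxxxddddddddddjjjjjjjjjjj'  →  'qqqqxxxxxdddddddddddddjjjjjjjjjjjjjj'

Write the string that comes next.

Each string has the form q^{n} x^{n+1} d^{3n+1} j^{3n+2}, where the shown terms are n = 2, 3, 4.
At n = 5 the blocks have lengths 5, 6, 16, 17.

qqqqqxxxxxxddddddddddddddddjjjjjjjjjjjjjjjjj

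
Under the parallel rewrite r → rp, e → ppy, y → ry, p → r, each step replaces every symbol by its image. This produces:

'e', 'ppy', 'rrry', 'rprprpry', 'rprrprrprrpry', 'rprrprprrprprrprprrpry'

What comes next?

Rewriting the 22 symbols of rprrprprrprprrprprrpry one by one yields rp r rp rp r rp r rp rp r rp r rp rp r rp r rp rp r rp ry; concatenated:

rprrprprrprrprprrprrprprrprrprprrpry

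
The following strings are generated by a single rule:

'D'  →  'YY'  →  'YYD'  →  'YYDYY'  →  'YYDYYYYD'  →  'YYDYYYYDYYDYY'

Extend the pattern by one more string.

Each term (from the third on) is the previous term followed by the one before it: term 3 = YY·D = YYD.
The next term joins YYDYYYYDYYDYY and YYDYYYYD.

YYDYYYYDYYDYYYYDYYYYD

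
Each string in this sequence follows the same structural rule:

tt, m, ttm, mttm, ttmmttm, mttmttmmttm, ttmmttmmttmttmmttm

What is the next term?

This is a Fibonacci-style word recurrence s(k) = s(k−2)·s(k−1): e.g. tt·m = ttm.
The next term joins mttmttmmttm and ttmmttmmttmttmmttm.

mttmttmmttmttmmttmmttmttmmttm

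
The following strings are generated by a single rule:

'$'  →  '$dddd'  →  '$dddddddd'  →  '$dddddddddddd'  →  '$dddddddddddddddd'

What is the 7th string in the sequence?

The strings grow by a fixed suffix dddd each time.
From $dddddddddddddddd, 2 further steps: $dddddddddddddddd → $dddddddddddddddddddd → (answer).

$dddddddddddddddddddddddd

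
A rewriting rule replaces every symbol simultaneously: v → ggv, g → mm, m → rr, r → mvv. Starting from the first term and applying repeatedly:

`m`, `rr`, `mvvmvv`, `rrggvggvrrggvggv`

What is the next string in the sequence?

mvvmvvmmmmggvmmmmggvmvvmvvmmmmggvmmmmggv

φ(rrggvggvrrggvggv) expands symbol-by-symbol to mvv mvv mm mm ggv mm mm ggv mvv mvv mm mm ggv mm mm ggv; joining the 16 pieces gives the next term.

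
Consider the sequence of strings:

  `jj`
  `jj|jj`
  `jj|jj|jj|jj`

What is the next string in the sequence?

Every step duplicates the string with '|' between the halves.
One more doubling of jj|jj|jj|jj gives the answer.

jj|jj|jj|jj|jj|jj|jj|jj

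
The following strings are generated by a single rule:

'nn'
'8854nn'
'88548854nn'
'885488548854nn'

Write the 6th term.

88548854885488548854nn

Each term is the previous one with 8854 prepended.
From 885488548854nn, 2 further steps: 885488548854nn → 8854885488548854nn → (answer).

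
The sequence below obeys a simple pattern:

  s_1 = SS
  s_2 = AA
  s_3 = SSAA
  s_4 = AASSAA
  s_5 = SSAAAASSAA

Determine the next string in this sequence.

From term 3 onward, concatenate the second-to-last term with the last: SS·AA = SSAA, AA·SSAA = AASSAA, …
Continuing: AASSAA · SSAAAASSAA gives term 6.

AASSAASSAAAASSAA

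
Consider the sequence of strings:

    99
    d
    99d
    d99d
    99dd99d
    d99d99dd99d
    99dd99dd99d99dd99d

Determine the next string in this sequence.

Each term (from the third on) is the two preceding terms concatenated in order: term 3 = 99·d = 99d.
The next term joins d99d99dd99d and 99dd99dd99d99dd99d.

d99d99dd99d99dd99dd99d99dd99d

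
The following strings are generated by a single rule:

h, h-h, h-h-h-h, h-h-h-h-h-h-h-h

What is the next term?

Each string is two copies of the previous one joined by '-'.
One more doubling of h-h-h-h-h-h-h-h gives the answer.

h-h-h-h-h-h-h-h-h-h-h-h-h-h-h-h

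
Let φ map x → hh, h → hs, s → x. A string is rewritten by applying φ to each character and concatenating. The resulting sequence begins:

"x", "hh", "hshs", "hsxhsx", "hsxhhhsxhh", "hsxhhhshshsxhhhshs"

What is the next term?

Rewriting the 18 symbols of hsxhhhshshsxhhhshs one by one yields hs x hh hs hs hs x hs x hs x hh hs hs hs x hs x; concatenated:

hsxhhhshshsxhsxhsxhhhshshsxhsx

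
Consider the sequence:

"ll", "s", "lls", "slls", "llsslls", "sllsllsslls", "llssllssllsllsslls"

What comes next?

From term 3 onward, concatenate the second-to-last term with the last: ll·s = lls, s·lls = slls, …
Continuing: sllsllsslls · llssllssllsllsslls gives term 8.

sllsllssllsllssllssllsllsslls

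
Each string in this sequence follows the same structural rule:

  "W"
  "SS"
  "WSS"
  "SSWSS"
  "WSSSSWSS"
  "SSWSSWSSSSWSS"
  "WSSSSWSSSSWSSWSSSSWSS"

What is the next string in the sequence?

From term 3 onward, concatenate the second-to-last term with the last: W·SS = WSS, SS·WSS = SSWSS, …
The next term joins SSWSSWSSSSWSS and WSSSSWSSSSWSSWSSSSWSS.

SSWSSWSSSSWSSWSSSSWSSSSWSSWSSSSWSS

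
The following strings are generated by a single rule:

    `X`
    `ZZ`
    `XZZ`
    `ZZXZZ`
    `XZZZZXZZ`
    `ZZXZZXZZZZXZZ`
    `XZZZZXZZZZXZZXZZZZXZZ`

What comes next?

ZZXZZXZZZZXZZXZZZZXZZZZXZZXZZZZXZZ

From term 3 onward, concatenate the second-to-last term with the last: X·ZZ = XZZ, ZZ·XZZ = ZZXZZ, …
Continuing: ZZXZZXZZZZXZZ · XZZZZXZZZZXZZXZZZZXZZ gives term 8.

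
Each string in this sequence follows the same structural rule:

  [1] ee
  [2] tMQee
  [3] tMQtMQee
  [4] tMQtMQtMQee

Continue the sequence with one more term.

Each term is the previous one with tMQ prepended.
One more step from tMQtMQtMQee gives the answer.

tMQtMQtMQtMQee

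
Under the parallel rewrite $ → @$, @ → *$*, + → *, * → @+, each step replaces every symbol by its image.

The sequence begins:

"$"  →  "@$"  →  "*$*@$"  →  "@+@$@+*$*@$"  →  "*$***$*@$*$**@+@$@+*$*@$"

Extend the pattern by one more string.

@+@$@+@+@+@$@+*$*@$@+@$@+@+*$***$*@$*$**@+@$@+*$*@$

Replace each of the 24 characters of *$***$*@$*$**@+@$@+*$*@$ in place — @+ @$ @+ @+ @+ @$ @+ *$* @$ @+ @$ @+ @+ *$* * *$* @$ *$* * @+ @$ @+ *$* @$ — and concatenate.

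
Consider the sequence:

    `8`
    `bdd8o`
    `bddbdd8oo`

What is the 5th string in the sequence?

bddbddbddbdd8oooo

Each term wraps the previous one in bdd on the left and o on the right.
From bddbdd8oo, 2 further steps: bddbdd8oo → bddbddbdd8ooo → (answer).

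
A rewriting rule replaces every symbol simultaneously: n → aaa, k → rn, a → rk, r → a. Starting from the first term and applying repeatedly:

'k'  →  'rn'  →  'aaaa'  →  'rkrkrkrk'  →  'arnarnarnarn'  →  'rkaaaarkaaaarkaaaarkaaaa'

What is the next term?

arnrkrkrkrkarnrkrkrkrkarnrkrkrkrkarnrkrkrkrk

Applying the rule to each of the 24 symbols of rkaaaarkaaaarkaaaarkaaaa gives the pieces a rn rk rk rk rk a rn rk rk rk rk a rn rk rk rk rk a rn rk rk rk rk, which concatenate to the answer.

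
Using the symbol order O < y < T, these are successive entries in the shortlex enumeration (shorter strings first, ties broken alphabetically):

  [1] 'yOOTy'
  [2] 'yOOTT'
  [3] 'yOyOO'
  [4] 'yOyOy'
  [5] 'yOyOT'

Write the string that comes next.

yOyyO

Treat yOyOT as a base-3 numeral over the given alphabet and add one, carrying through any trailing T's.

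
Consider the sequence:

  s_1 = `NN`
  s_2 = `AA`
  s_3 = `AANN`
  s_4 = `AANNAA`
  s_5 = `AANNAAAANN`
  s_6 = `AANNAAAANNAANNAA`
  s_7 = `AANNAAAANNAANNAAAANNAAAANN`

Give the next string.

AANNAAAANNAANNAAAANNAAAANNAANNAAAANNAANNAA

This is a Fibonacci-style word recurrence s(k) = s(k−1)·s(k−2): e.g. AA·NN = AANN.
Continuing: AANNAAAANNAANNAAAANNAAAANN · AANNAAAANNAANNAA gives term 8.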